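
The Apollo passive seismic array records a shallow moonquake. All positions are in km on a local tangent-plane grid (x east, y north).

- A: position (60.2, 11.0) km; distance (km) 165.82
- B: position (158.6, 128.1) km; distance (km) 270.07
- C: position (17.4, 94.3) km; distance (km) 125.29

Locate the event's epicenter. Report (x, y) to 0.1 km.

(-100.5, 51.9)

Circle about each station: (x − 60.2)² + (y − 11.0)² = 165.82²; (x − 158.6)² + (y − 128.1)² = 270.07²; (x − 17.4)² + (y − 94.3)² = 125.29².
Subtracting pairs of circle equations eliminates x²+y² and gives linear equations (the radical axes):
196.8 x + 234.2 y = -7623.00
-85.6 x + 166.6 y = 17248.90
Solving the 2×2 system: x ≈ -100.5, y ≈ 51.9 km.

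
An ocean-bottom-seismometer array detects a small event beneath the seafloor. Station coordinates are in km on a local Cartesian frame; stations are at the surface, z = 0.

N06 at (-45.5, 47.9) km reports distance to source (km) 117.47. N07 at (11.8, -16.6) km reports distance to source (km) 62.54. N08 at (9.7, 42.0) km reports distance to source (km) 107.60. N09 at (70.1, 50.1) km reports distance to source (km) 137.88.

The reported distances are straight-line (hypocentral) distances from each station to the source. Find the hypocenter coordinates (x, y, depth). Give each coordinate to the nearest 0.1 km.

(-8.3, -53.4, 46.4)

Each station gives a sphere (x−x_i)² + (y−y_i)² + z² = d_i² (stations at z=0).
Subtracting the N06 sphere from N07 and N08: z² cancels, leaving linear equations in x and y:
114.6 x − 129.0 y = 5938.09
110.4 x − 11.8 y = -285.13
Solving: x ≈ -8.290, y ≈ -53.396 km (keep extra digits for the depth step; rounded: -8.3, -53.4).
Then from the N06 sphere: z² = 117.47² − (x + 45.5)² − (y − 47.9)² with x = -8.290, y = -53.396, so z ≈ 46.408 ≈ 46.4 km.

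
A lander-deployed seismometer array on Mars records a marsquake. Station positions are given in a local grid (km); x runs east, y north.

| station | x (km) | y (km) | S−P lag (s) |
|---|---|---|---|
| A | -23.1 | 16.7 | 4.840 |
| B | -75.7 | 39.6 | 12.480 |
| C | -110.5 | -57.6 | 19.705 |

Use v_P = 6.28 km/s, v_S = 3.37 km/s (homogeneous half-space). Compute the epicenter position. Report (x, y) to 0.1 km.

(12.1, 16.6)

Distance from S−P lag: d = Δt · v_P v_S / (v_P − v_S) = Δt · (6.28·3.37)/(6.28−3.37) ≈ 7.2727·Δt.
So d_A = 35.20, d_B = 90.76, d_C = 143.31 km.
Circle about each station: (x + 23.1)² + (y − 16.7)² = 35.20²; (x + 75.7)² + (y − 39.6)² = 90.76²; (x + 110.5)² + (y + 57.6)² = 143.31².
Subtracting pairs of circle equations eliminates x²+y² and gives linear equations (the radical axes):
-105.2 x + 45.8 y = -512.19
-174.8 x − 148.6 y = -4583.21
Solving the 2×2 system: x ≈ 12.1, y ≈ 16.6 km.
Check against A (with the unrounded x, y): √((x + 23.1)²+(y − 16.7)²) = 35.20 ≈ 35.20 km. ✓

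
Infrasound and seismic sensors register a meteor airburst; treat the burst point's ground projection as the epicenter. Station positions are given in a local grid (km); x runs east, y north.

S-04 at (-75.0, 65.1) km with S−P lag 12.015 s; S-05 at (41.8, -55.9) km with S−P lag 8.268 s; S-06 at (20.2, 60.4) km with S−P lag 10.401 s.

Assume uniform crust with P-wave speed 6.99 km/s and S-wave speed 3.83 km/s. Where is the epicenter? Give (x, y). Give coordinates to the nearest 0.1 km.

Distance from S−P lag: d = Δt · v_P v_S / (v_P − v_S) = Δt · (6.99·3.83)/(6.99−3.83) ≈ 8.4721·Δt.
So d_S-04 = 101.79, d_S-05 = 70.05, d_S-06 = 88.12 km.
Circle about each station: (x + 75.0)² + (y − 65.1)² = 101.79²; (x − 41.8)² + (y + 55.9)² = 70.05²; (x − 20.2)² + (y − 60.4)² = 88.12².
Subtracting the S-04 equation from the S-05 and S-06 equations removes the quadratic terms:
233.6 x − 242.0 y = 463.24
190.4 x − 9.4 y = -3210.74
Solving the 2×2 system: x ≈ -17.8, y ≈ -19.1 km.
Check against S-04 (with the unrounded x, y): √((x + 75.0)²+(y − 65.1)²) = 101.79 ≈ 101.79 km. ✓

x ≈ -17.8 km, y ≈ -19.1 km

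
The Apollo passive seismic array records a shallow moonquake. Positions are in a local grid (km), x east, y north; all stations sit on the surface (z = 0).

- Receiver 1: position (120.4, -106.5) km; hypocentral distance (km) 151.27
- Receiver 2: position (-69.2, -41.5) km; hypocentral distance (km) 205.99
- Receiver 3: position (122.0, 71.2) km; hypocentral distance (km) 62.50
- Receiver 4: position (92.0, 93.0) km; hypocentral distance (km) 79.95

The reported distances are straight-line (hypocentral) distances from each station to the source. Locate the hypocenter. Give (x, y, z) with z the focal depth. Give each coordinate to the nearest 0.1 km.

Each station gives a sphere (x−x_i)² + (y−y_i)² + z² = d_i² (stations at z=0).
Subtracting the Receiver 1 sphere from Receiver 2 and Receiver 3: z² cancels, leaving linear equations in x and y:
-379.2 x + 130.0 y = -38876.79
3.2 x + 355.4 y = 13091.39
Solving: x ≈ 114.797, y ≈ 35.802 km (keep extra digits for the depth step; rounded: 114.8, 35.8).
Then from the Receiver 1 sphere: z² = 151.27² − (x − 120.4)² − (y + 106.5)² with x = 114.797, y = 35.802, so z ≈ 51.004 ≈ 51.0 km.
Check against Receiver 4 (with the unrounded solution): distance 79.95 ≈ 79.95 km. ✓

(114.8, 35.8, 51.0)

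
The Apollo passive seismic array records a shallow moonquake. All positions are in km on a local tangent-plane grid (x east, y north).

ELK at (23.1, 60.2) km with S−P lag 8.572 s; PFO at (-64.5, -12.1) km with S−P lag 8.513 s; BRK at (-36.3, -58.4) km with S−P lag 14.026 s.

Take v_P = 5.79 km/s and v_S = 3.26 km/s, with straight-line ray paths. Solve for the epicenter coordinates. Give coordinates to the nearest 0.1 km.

Distance from S−P lag: d = Δt · v_P v_S / (v_P − v_S) = Δt · (5.79·3.26)/(5.79−3.26) ≈ 7.4606·Δt.
So d_ELK = 63.95, d_PFO = 63.51, d_BRK = 104.64 km.
Circle about each station: (x − 23.1)² + (y − 60.2)² = 63.95²; (x + 64.5)² + (y + 12.1)² = 63.51²; (x + 36.3)² + (y + 58.4)² = 104.64².
Subtracting pairs of circle equations eliminates x²+y² and gives linear equations (the radical axes):
-175.2 x − 144.6 y = 205.09
-118.8 x − 237.2 y = -6289.33
Solving the 2×2 system: x ≈ -39.3, y ≈ 46.2 km.
Check against ELK (with the unrounded x, y): √((x − 23.1)²+(y − 60.2)²) = 63.95 ≈ 63.95 km. ✓

(-39.3, 46.2)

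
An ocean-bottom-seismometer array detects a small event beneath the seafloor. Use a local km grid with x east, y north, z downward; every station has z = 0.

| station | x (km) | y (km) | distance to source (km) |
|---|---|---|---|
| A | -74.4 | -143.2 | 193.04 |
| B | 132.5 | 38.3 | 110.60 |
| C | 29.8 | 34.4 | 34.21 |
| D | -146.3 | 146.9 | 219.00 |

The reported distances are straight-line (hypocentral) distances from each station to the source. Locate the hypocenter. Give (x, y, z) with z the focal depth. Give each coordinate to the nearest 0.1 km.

Each station gives a sphere (x−x_i)² + (y−y_i)² + z² = d_i² (stations at z=0).
Subtracting the A sphere from B and C: z² cancels, leaving linear equations in x and y:
413.8 x + 363.0 y = 18013.62
208.4 x + 355.2 y = 12123.92
Solving: x ≈ 28.002, y ≈ 17.704 km (keep extra digits for the depth step; rounded: 28.0, 17.7).
Then from the A sphere: z² = 193.04² − (x + 74.4)² − (y + 143.2)² with x = 28.002, y = 17.704, so z ≈ 29.802 ≈ 29.8 km.
Check against D (with the unrounded solution): distance 219.00 ≈ 219.00 km. ✓

(28.0, 17.7, 29.8)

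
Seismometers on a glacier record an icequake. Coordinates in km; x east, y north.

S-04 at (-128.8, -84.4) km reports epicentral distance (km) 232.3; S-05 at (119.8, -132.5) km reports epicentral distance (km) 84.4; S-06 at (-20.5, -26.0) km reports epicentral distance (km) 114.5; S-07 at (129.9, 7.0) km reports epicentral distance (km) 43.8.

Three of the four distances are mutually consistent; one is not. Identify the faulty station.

Solve using three stations at a time. Using S-04, S-06, S-07 (subtract circle equations pairwise → linear system) gives (x, y) ≈ (93.7, -17.6).
Distances from that point to each station vs reported:
  S-04: calculated 232.3 vs reported 232.3 → residual 0.0 km
  S-05: calculated 117.8 vs reported 84.4 → residual 33.4 km
  S-06: calculated 114.5 vs reported 114.5 → residual 0.0 km
  S-07: calculated 43.8 vs reported 43.8 → residual 0.0 km
S-04, S-06, S-07 are mutually consistent (residuals ≈ 0); S-05 is off by 33.4 km.

S-05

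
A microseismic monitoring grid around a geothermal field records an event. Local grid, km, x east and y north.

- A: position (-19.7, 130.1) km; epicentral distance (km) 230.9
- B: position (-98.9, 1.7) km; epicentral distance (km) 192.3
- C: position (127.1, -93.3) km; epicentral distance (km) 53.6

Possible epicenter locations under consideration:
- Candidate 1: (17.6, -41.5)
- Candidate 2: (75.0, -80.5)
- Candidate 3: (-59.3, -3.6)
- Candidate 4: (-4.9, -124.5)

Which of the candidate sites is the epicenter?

For each candidate, compare |candidate − station| to the reported distance:
Candidate 1: residuals A 55.3, B 68.0, C 67.5 → max 68.0 km
Candidate 2: residuals A 0.0, B 0.0, C 0.0 → max 0.0 km
Candidate 3: residuals A 91.5, B 152.3, C 153.3 → max 153.3 km
Candidate 4: residuals A 24.1, B 34.9, C 82.0 → max 82.0 km
Only Candidate 2 has all residuals ≈ 0.

Candidate 2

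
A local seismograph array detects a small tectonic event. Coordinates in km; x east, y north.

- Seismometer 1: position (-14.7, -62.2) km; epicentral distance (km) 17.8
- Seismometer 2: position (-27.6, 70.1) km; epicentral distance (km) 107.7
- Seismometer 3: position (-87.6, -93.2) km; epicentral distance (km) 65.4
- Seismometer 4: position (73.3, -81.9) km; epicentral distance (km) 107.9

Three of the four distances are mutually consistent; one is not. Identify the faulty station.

Solve using three stations at a time. Using Seismometer 1, Seismometer 3, Seismometer 4 (subtract circle equations pairwise → linear system) gives (x, y) ≈ (-32.1, -58.7).
Distances from that point to each station vs reported:
  Seismometer 1: calculated 17.7 vs reported 17.8 → residual 0.1 km
  Seismometer 2: calculated 128.9 vs reported 107.7 → residual 21.2 km
  Seismometer 3: calculated 65.4 vs reported 65.4 → residual 0.0 km
  Seismometer 4: calculated 107.9 vs reported 107.9 → residual 0.0 km
Seismometer 1, Seismometer 3, Seismometer 4 are mutually consistent (residuals ≈ 0); Seismometer 2 is off by 21.2 km.

Seismometer 2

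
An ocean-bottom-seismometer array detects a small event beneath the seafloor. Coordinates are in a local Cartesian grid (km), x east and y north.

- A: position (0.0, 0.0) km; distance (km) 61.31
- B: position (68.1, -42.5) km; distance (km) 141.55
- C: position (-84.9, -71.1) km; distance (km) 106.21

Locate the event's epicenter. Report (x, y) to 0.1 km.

x ≈ -53.3 km, y ≈ 30.3 km

Circle about each station: x² + y² = 61.31²; (x − 68.1)² + (y + 42.5)² = 141.55²; (x + 84.9)² + (y + 71.1)² = 106.21².
Subtracting the A equation from the B and C equations removes the quadratic terms:
136.2 x − 85.0 y = -9833.63
-169.8 x − 142.2 y = 4741.57
Solving the 2×2 system: x ≈ -53.3, y ≈ 30.3 km.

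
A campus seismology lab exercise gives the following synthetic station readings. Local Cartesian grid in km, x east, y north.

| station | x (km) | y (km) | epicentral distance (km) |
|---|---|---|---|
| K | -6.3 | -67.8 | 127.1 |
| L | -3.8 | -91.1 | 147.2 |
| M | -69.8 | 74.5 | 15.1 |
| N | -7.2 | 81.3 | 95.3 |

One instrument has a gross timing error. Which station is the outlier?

M

Solve using three stations at a time. Using K, L, N (subtract circle equations pairwise → linear system) gives (x, y) ≈ (-87.9, 30.0).
Distances from that point to each station vs reported:
  K: calculated 127.3 vs reported 127.1 → residual 0.2 km
  L: calculated 147.4 vs reported 147.2 → residual 0.2 km
  M: calculated 48.1 vs reported 15.1 → residual 33.0 km
  N: calculated 95.6 vs reported 95.3 → residual 0.3 km
K, L, N are mutually consistent (residuals ≈ 0); M is off by 33.0 km.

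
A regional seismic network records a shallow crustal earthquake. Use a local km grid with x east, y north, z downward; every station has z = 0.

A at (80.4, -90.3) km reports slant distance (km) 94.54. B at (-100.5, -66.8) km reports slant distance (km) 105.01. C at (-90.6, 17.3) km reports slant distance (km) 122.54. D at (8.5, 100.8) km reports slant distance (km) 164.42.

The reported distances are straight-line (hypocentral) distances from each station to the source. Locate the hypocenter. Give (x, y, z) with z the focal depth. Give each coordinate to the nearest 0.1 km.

Each station gives a sphere (x−x_i)² + (y−y_i)² + z² = d_i² (stations at z=0).
Subtracting the A sphere from B and C: z² cancels, leaving linear equations in x and y:
-361.8 x + 47.0 y = -2145.05
-342.0 x + 215.2 y = -12188.84
Solving: x ≈ -1.801, y ≈ -59.501 km (keep extra digits for the depth step; rounded: -1.8, -59.5).
Then from the A sphere: z² = 94.54² − (x − 80.4)² − (y + 90.3)² with x = -1.801, y = -59.501, so z ≈ 35.103 ≈ 35.1 km.

x ≈ -1.8 km, y ≈ -59.5 km, depth ≈ 35.1 km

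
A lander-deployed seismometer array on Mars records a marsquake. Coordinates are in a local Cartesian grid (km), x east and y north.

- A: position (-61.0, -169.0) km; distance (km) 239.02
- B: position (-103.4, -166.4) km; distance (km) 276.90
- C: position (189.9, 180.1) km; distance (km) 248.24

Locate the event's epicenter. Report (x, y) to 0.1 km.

x ≈ 154.5 km, y ≈ -65.6 km

Circle about each station: (x + 61.0)² + (y + 169.0)² = 239.02²; (x + 103.4)² + (y + 166.4)² = 276.90²; (x − 189.9)² + (y − 180.1)² = 248.24².
Subtracting the A equation from the B and C equations removes the quadratic terms:
-84.8 x + 5.2 y = -13444.53
501.8 x + 698.2 y = 31723.48
Solving the 2×2 system: x ≈ 154.5, y ≈ -65.6 km.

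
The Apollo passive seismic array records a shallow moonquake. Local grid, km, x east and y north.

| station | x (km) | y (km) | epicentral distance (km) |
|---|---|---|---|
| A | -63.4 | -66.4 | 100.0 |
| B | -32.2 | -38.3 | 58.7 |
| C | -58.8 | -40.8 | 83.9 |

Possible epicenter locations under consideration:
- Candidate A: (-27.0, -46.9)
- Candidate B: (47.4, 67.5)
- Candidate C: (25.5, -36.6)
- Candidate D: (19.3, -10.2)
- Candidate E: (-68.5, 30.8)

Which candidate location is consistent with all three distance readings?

Candidate D

For each candidate, compare |candidate − station| to the reported distance:
Candidate A: residuals A 58.7, B 48.7, C 51.5 → max 58.7 km
Candidate B: residuals A 73.8, B 73.7, C 67.8 → max 73.8 km
Candidate C: residuals A 6.2, B 1.0, C 0.5 → max 6.2 km
Candidate D: residuals A 0.0, B 0.0, C 0.0 → max 0.0 km
Candidate E: residuals A 2.7, B 19.4, C 11.6 → max 19.4 km
Only Candidate D has all residuals ≈ 0.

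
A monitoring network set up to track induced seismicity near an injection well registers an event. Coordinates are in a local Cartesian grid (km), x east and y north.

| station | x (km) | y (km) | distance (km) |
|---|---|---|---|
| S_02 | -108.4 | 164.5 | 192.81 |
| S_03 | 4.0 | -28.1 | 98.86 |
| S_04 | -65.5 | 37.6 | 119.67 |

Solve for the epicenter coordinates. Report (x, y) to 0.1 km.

Circle about each station: (x + 108.4)² + (y − 164.5)² = 192.81²; (x − 4.0)² + (y + 28.1)² = 98.86²; (x + 65.5)² + (y − 37.6)² = 119.67².
Subtracting the S_02 equation from the S_03 and S_04 equations removes the quadratic terms:
224.8 x − 385.2 y = -10602.80
85.8 x − 253.8 y = -10252.01
Solving the 2×2 system: x ≈ 52.4, y ≈ 58.1 km.

52.4 km east, 58.1 km north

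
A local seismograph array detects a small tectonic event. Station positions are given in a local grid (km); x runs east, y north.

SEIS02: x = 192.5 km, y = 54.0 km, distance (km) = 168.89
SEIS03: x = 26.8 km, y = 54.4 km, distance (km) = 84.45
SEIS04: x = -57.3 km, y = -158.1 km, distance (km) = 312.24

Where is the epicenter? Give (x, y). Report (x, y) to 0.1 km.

45.3 km east, 136.8 km north

Circle about each station: (x − 192.5)² + (y − 54.0)² = 168.89²; (x − 26.8)² + (y − 54.4)² = 84.45²; (x + 57.3)² + (y + 158.1)² = 312.24².
Subtracting the SEIS02 equation from the SEIS03 and SEIS04 equations removes the quadratic terms:
-331.4 x + 0.8 y = -14902.62
-499.6 x − 424.2 y = -80663.34
Solving the 2×2 system: x ≈ 45.3, y ≈ 136.8 km.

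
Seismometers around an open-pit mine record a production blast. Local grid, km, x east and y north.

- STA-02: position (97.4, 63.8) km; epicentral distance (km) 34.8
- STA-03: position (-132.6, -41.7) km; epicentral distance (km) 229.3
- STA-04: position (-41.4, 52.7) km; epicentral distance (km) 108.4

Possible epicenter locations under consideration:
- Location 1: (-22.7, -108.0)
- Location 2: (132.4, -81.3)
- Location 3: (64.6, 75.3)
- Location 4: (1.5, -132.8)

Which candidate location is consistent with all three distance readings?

Location 3

For each candidate, compare |candidate − station| to the reported distance:
Location 1: residuals STA-02 174.8, STA-03 101.0, STA-04 53.4 → max 174.8 km
Location 2: residuals STA-02 114.5, STA-03 38.6, STA-04 111.1 → max 114.5 km
Location 3: residuals STA-02 0.0, STA-03 0.0, STA-04 0.0 → max 0.0 km
Location 4: residuals STA-02 183.9, STA-03 67.2, STA-04 82.0 → max 183.9 km
Only Location 3 has all residuals ≈ 0.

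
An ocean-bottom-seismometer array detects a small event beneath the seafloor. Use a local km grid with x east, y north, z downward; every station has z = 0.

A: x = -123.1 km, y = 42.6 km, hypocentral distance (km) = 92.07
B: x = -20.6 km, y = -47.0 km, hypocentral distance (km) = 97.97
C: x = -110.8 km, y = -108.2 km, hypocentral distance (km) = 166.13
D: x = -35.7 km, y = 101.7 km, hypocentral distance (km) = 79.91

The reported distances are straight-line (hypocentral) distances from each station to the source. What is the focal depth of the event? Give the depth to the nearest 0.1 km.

depth ≈ 45.7 km

Each station gives a sphere (x−x_i)² + (y−y_i)² + z² = d_i² (stations at z=0).
Subtracting the A sphere from B and C: z² cancels, leaving linear equations in x and y:
205.0 x − 179.2 y = -15456.25
24.6 x − 301.6 y = -12106.78
Solving: x ≈ -43.401, y ≈ 36.602 km (keep extra digits for the depth step; rounded: -43.4, 36.6).
Then from the A sphere: z² = 92.07² − (x + 123.1)² − (y − 42.6)² with x = -43.401, y = 36.602, so z ≈ 45.705 ≈ 45.7 km.
Check against D (with the unrounded solution): distance 79.91 ≈ 79.91 km. ✓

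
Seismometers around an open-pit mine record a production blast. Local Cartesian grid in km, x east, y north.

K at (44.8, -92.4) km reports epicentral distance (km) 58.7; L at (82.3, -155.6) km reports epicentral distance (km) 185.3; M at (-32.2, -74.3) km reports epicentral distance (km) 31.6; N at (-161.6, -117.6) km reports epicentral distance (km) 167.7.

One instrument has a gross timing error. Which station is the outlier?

Solve using three stations at a time. Using K, M, N (subtract circle equations pairwise → linear system) gives (x, y) ≈ (-4.1, -60.0).
Distances from that point to each station vs reported:
  K: calculated 58.6 vs reported 58.7 → residual 0.1 km
  L: calculated 128.8 vs reported 185.3 → residual 56.5 km
  M: calculated 31.5 vs reported 31.6 → residual 0.1 km
  N: calculated 167.7 vs reported 167.7 → residual 0.0 km
K, M, N are mutually consistent (residuals ≈ 0); L is off by 56.5 km.

L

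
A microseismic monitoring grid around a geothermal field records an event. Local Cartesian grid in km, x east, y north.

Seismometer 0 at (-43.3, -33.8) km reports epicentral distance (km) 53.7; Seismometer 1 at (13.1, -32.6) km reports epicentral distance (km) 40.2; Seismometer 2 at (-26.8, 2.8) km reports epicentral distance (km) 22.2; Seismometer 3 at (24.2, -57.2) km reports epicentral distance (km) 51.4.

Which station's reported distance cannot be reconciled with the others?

Seismometer 3

Solve using three stations at a time. Using Seismometer 0, Seismometer 1, Seismometer 2 (subtract circle equations pairwise → linear system) gives (x, y) ≈ (-4.6, 3.5).
Distances from that point to each station vs reported:
  Seismometer 0: calculated 53.7 vs reported 53.7 → residual 0.0 km
  Seismometer 1: calculated 40.2 vs reported 40.2 → residual 0.0 km
  Seismometer 2: calculated 22.2 vs reported 22.2 → residual 0.0 km
  Seismometer 3: calculated 67.2 vs reported 51.4 → residual 15.8 km
Seismometer 0, Seismometer 1, Seismometer 2 are mutually consistent (residuals ≈ 0); Seismometer 3 is off by 15.8 km.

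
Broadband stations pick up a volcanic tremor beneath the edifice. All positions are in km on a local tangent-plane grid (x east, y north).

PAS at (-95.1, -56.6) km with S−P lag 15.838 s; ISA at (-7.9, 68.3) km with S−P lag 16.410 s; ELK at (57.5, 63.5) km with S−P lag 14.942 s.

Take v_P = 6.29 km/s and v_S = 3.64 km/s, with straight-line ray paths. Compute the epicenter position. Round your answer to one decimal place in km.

(41.5, -64.6)

Distance from S−P lag: d = Δt · v_P v_S / (v_P − v_S) = Δt · (6.29·3.64)/(6.29−3.64) ≈ 8.6398·Δt.
So d_PAS = 136.84, d_ISA = 141.78, d_ELK = 129.10 km.
Circle about each station: (x + 95.1)² + (y + 56.6)² = 136.84²; (x + 7.9)² + (y − 68.3)² = 141.78²; (x − 57.5)² + (y − 63.5)² = 129.10².
Subtracting the PAS equation from the ISA and ELK equations removes the quadratic terms:
174.4 x + 249.8 y = -8896.65
305.2 x + 240.2 y = -2850.69
Solving the 2×2 system: x ≈ 41.5, y ≈ -64.6 km.
Check against PAS (with the unrounded x, y): √((x + 95.1)²+(y + 56.6)²) = 136.82 ≈ 136.84 km. ✓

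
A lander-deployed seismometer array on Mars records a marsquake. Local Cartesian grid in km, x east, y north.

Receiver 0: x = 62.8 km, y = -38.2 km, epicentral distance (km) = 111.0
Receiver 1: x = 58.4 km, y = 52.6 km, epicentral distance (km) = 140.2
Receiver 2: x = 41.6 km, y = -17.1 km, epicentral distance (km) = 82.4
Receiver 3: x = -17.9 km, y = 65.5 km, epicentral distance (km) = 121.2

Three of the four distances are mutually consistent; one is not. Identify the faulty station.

Solve using three stations at a time. Using Receiver 1, Receiver 2, Receiver 3 (subtract circle equations pairwise → linear system) gives (x, y) ≈ (-31.6, -54.9).
Distances from that point to each station vs reported:
  Receiver 0: calculated 95.8 vs reported 111.0 → residual 15.2 km
  Receiver 1: calculated 140.2 vs reported 140.2 → residual 0.0 km
  Receiver 2: calculated 82.3 vs reported 82.4 → residual 0.1 km
  Receiver 3: calculated 121.2 vs reported 121.2 → residual 0.0 km
Receiver 1, Receiver 2, Receiver 3 are mutually consistent (residuals ≈ 0); Receiver 0 is off by 15.2 km.

Receiver 0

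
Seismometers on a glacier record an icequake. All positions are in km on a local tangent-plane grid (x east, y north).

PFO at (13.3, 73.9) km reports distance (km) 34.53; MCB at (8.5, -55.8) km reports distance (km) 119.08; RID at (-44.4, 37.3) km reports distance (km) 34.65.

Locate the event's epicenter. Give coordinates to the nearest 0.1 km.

Circle about each station: (x − 13.3)² + (y − 73.9)² = 34.53²; (x − 8.5)² + (y + 55.8)² = 119.08²; (x + 44.4)² + (y − 37.3)² = 34.65².
Subtracting the PFO equation from the MCB and RID equations removes the quadratic terms:
-9.6 x − 259.4 y = -15439.94
-115.4 x − 73.2 y = -2283.75
Solving the 2×2 system: x ≈ -18.4, y ≈ 60.2 km.

-18.4 km east, 60.2 km north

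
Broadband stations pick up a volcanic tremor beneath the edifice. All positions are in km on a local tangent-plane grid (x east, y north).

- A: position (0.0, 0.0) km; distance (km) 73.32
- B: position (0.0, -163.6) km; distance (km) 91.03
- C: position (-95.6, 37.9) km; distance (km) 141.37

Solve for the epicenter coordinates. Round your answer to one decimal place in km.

(-7.8, -72.9)

Circle about each station: x² + y² = 73.32²; x² + (y + 163.6)² = 91.03²; (x + 95.6)² + (y − 37.9)² = 141.37².
Subtracting pairs of circle equations eliminates x²+y² and gives linear equations (the radical axes):
0.0 x − 327.2 y = 23854.32
-191.2 x + 75.8 y = -4033.88
Solving the 2×2 system: x ≈ -7.8, y ≈ -72.9 km.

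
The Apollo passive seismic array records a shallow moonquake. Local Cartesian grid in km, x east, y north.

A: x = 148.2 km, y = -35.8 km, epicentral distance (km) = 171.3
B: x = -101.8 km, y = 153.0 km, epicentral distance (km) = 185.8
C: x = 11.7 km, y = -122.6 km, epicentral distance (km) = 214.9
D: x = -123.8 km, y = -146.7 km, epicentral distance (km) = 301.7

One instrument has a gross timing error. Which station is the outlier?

Solve using three stations at a time. Using B, C, D (subtract circle equations pairwise → linear system) gives (x, y) ≈ (70.5, 84.0).
Distances from that point to each station vs reported:
  A: calculated 142.7 vs reported 171.3 → residual 28.6 km
  B: calculated 185.7 vs reported 185.8 → residual 0.1 km
  C: calculated 214.8 vs reported 214.9 → residual 0.1 km
  D: calculated 301.6 vs reported 301.7 → residual 0.1 km
B, C, D are mutually consistent (residuals ≈ 0); A is off by 28.6 km.

A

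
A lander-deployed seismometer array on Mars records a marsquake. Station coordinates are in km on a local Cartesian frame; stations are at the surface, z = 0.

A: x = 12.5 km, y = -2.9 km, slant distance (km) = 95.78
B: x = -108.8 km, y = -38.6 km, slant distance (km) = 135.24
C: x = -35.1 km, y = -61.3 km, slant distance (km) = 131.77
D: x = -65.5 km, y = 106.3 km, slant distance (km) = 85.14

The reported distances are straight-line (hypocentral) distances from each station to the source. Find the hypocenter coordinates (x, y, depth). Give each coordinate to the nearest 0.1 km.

(-33.1, 55.8, 60.4)

Each station gives a sphere (x−x_i)² + (y−y_i)² + z² = d_i² (stations at z=0).
Subtracting the A sphere from B and C: z² cancels, leaving linear equations in x and y:
-242.6 x − 71.4 y = 4046.69
-95.2 x − 116.8 y = -3364.48
Solving: x ≈ -33.098, y ≈ 55.783 km (keep extra digits for the depth step; rounded: -33.1, 55.8).
Then from the A sphere: z² = 95.78² − (x − 12.5)² − (y + 2.9)² with x = -33.098, y = 55.783, so z ≈ 60.423 ≈ 60.4 km.
Check against D (with the unrounded solution): distance 85.16 ≈ 85.14 km. ✓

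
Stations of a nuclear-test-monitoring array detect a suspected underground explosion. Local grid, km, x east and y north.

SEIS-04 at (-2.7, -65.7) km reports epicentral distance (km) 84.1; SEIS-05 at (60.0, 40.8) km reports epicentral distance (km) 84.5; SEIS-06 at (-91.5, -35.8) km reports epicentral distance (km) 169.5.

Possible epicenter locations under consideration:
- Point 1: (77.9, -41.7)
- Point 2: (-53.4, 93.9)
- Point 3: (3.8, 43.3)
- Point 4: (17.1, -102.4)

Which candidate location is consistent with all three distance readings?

Point 1

For each candidate, compare |candidate − station| to the reported distance:
Point 1: residuals SEIS-04 0.0, SEIS-05 0.1, SEIS-06 0.0 → max 0.1 km
Point 2: residuals SEIS-04 83.4, SEIS-05 40.7, SEIS-06 34.3 → max 83.4 km
Point 3: residuals SEIS-04 25.1, SEIS-05 28.2, SEIS-06 45.6 → max 45.6 km
Point 4: residuals SEIS-04 42.4, SEIS-05 65.0, SEIS-06 42.1 → max 65.0 km
Only Point 1 has all residuals ≈ 0.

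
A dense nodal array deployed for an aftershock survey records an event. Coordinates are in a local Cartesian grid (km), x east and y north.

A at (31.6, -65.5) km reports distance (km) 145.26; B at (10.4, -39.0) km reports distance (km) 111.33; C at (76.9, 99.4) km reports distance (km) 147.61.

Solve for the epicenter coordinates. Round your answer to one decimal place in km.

(-60.9, 46.5)

Circle about each station: (x − 31.6)² + (y + 65.5)² = 145.26²; (x − 10.4)² + (y + 39.0)² = 111.33²; (x − 76.9)² + (y − 99.4)² = 147.61².
Subtracting the A equation from the B and C equations removes the quadratic terms:
-42.4 x + 53.0 y = 5046.45
90.6 x + 329.8 y = 9816.92
Solving the 2×2 system: x ≈ -60.9, y ≈ 46.5 km.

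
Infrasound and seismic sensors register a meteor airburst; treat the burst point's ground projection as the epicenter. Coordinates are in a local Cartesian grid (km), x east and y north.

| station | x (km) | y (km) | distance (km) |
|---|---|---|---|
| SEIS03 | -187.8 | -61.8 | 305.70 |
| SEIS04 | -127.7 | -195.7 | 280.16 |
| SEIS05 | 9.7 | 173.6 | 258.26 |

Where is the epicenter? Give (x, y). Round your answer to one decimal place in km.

x ≈ 117.9 km, y ≈ -60.9 km

Circle about each station: (x + 187.8)² + (y + 61.8)² = 305.70²; (x + 127.7)² + (y + 195.7)² = 280.16²; (x − 9.7)² + (y − 173.6)² = 258.26².
Subtracting pairs of circle equations eliminates x²+y² and gives linear equations (the radical axes):
120.2 x − 267.8 y = 30480.56
395.0 x + 470.8 y = 17897.23
Solving the 2×2 system: x ≈ 117.9, y ≈ -60.9 km.
Check against SEIS03 (with the unrounded x, y): √((x + 187.8)²+(y + 61.8)²) = 305.70 ≈ 305.70 km. ✓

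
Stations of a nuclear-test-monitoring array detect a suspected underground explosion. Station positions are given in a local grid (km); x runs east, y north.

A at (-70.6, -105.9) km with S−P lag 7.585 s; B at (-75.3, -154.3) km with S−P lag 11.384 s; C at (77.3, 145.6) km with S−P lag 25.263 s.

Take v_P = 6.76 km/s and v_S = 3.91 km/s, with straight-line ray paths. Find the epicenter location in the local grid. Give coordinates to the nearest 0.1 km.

-8.8 km east, -72.3 km north

Distance from S−P lag: d = Δt · v_P v_S / (v_P − v_S) = Δt · (6.76·3.91)/(6.76−3.91) ≈ 9.2742·Δt.
So d_A = 70.35, d_B = 105.58, d_C = 234.30 km.
Circle about each station: (x + 70.6)² + (y + 105.9)² = 70.35²; (x + 75.3)² + (y + 154.3)² = 105.58²; (x − 77.3)² + (y − 145.6)² = 234.30².
Subtracting pairs of circle equations eliminates x²+y² and gives linear equations (the radical axes):
-9.4 x − 96.8 y = 7081.40
295.8 x + 503.0 y = -38971.89
Solving the 2×2 system: x ≈ -8.8, y ≈ -72.3 km.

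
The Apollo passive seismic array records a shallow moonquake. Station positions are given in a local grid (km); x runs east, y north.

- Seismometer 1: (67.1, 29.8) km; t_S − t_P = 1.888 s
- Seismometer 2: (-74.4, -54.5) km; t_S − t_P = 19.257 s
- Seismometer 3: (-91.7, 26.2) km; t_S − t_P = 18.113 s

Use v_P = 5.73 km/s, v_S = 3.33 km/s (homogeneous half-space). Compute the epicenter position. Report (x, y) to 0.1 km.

x ≈ 52.2 km, y ≈ 31.6 km

Distance from S−P lag: d = Δt · v_P v_S / (v_P − v_S) = Δt · (5.73·3.33)/(5.73−3.33) ≈ 7.9504·Δt.
So d_Seismometer 1 = 15.01, d_Seismometer 2 = 153.10, d_Seismometer 3 = 144.01 km.
Circle about each station: (x − 67.1)² + (y − 29.8)² = 15.01²; (x + 74.4)² + (y + 54.5)² = 153.10²; (x + 91.7)² + (y − 26.2)² = 144.01².
Subtracting pairs of circle equations eliminates x²+y² and gives linear equations (the radical axes):
-283.0 x − 168.6 y = -20099.15
-317.6 x − 7.2 y = -16808.70
Solving the 2×2 system: x ≈ 52.2, y ≈ 31.6 km.
Check against Seismometer 1 (with the unrounded x, y): √((x − 67.1)²+(y − 29.8)²) = 15.00 ≈ 15.01 km. ✓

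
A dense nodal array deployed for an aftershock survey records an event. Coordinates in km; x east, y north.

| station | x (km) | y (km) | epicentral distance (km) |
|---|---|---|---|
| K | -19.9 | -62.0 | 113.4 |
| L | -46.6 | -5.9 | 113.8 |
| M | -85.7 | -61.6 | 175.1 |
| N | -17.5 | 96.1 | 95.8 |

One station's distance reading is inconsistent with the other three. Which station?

Solve using three stations at a time. Using L, M, N (subtract circle equations pairwise → linear system) gives (x, y) ≈ (58.4, 37.8).
Distances from that point to each station vs reported:
  K: calculated 126.8 vs reported 113.4 → residual 13.4 km
  L: calculated 113.7 vs reported 113.8 → residual 0.1 km
  M: calculated 175.1 vs reported 175.1 → residual 0.0 km
  N: calculated 95.7 vs reported 95.8 → residual 0.1 km
L, M, N are mutually consistent (residuals ≈ 0); K is off by 13.4 km.

K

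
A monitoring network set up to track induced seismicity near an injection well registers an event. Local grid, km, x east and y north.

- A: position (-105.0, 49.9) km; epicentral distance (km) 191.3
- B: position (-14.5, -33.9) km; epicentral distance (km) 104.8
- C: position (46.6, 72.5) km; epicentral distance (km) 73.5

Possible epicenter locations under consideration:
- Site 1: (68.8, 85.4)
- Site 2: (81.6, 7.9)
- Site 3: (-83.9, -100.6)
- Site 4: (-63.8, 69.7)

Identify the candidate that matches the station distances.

For each candidate, compare |candidate − station| to the reported distance:
Site 1: residuals A 13.9, B 40.7, C 47.8 → max 47.8 km
Site 2: residuals A 0.0, B 0.0, C 0.0 → max 0.0 km
Site 3: residuals A 39.3, B 8.5, C 143.3 → max 143.3 km
Site 4: residuals A 145.6, B 9.9, C 36.9 → max 145.6 km
Only Site 2 has all residuals ≈ 0.

Site 2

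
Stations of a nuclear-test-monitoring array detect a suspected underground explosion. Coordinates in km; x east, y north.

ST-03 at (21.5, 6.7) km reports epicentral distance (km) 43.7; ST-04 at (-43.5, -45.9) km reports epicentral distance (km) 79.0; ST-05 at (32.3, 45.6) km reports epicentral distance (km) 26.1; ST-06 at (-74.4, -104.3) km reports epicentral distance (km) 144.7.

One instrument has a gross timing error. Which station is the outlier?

ST-05

Solve using three stations at a time. Using ST-03, ST-04, ST-06 (subtract circle equations pairwise → linear system) gives (x, y) ≈ (-16.4, 28.2).
Distances from that point to each station vs reported:
  ST-03: calculated 43.5 vs reported 43.7 → residual 0.2 km
  ST-04: calculated 78.9 vs reported 79.0 → residual 0.1 km
  ST-05: calculated 51.7 vs reported 26.1 → residual 25.6 km
  ST-06: calculated 144.7 vs reported 144.7 → residual 0.0 km
ST-03, ST-04, ST-06 are mutually consistent (residuals ≈ 0); ST-05 is off by 25.6 km.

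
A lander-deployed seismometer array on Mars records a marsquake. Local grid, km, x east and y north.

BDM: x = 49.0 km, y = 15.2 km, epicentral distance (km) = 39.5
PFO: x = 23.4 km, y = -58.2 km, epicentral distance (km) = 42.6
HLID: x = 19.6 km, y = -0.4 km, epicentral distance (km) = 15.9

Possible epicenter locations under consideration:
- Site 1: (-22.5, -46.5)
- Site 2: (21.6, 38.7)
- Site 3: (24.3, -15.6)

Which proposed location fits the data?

For each candidate, compare |candidate − station| to the reported distance:
Site 1: residuals BDM 54.9, PFO 4.8, HLID 46.5 → max 54.9 km
Site 2: residuals BDM 3.4, PFO 54.3, HLID 23.3 → max 54.3 km
Site 3: residuals BDM 0.0, PFO 0.0, HLID 0.0 → max 0.0 km
Only Site 3 has all residuals ≈ 0.

Site 3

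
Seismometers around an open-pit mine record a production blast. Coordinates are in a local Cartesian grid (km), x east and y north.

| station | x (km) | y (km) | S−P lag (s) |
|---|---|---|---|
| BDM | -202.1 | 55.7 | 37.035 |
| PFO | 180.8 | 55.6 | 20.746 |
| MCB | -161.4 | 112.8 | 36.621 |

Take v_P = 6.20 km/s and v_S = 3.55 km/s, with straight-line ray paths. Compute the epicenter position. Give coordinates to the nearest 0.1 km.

(74.1, -79.7)

Distance from S−P lag: d = Δt · v_P v_S / (v_P − v_S) = Δt · (6.20·3.55)/(6.20−3.55) ≈ 8.3057·Δt.
So d_BDM = 307.60, d_PFO = 172.31, d_MCB = 304.16 km.
Circle about each station: (x + 202.1)² + (y − 55.7)² = 307.60²; (x − 180.8)² + (y − 55.6)² = 172.31²; (x + 161.4)² + (y − 112.8)² = 304.16².
Subtracting the BDM equation from the PFO and MCB equations removes the quadratic terms:
765.8 x − 0.2 y = 56760.12
81.4 x + 114.2 y = -3068.65
Solving the 2×2 system: x ≈ 74.1, y ≈ -79.7 km.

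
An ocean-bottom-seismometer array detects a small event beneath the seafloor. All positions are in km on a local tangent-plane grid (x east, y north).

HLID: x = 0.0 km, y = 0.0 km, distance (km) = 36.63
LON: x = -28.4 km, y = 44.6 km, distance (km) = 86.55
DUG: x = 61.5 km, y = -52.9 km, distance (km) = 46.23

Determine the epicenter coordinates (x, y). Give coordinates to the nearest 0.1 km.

(32.5, -16.9)

Circle about each station: x² + y² = 36.63²; (x + 28.4)² + (y − 44.6)² = 86.55²; (x − 61.5)² + (y + 52.9)² = 46.23².
Subtracting pairs of circle equations eliminates x²+y² and gives linear equations (the radical axes):
-56.8 x + 89.2 y = -3353.43
123.0 x − 105.8 y = 5785.20
Solving the 2×2 system: x ≈ 32.5, y ≈ -16.9 km.
Check against HLID (with the unrounded x, y): √(x²+y²) = 36.63 ≈ 36.63 km. ✓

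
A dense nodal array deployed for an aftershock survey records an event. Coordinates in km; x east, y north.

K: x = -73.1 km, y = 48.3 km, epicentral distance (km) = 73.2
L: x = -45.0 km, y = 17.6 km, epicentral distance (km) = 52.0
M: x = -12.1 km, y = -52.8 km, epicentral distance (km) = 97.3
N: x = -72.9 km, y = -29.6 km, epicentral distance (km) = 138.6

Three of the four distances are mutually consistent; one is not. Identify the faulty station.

N

Solve using three stations at a time. Using K, L, M (subtract circle equations pairwise → linear system) gives (x, y) ≈ (0.0, 43.8).
Distances from that point to each station vs reported:
  K: calculated 73.3 vs reported 73.2 → residual 0.1 km
  L: calculated 52.1 vs reported 52.0 → residual 0.1 km
  M: calculated 97.3 vs reported 97.3 → residual 0.0 km
  N: calculated 103.4 vs reported 138.6 → residual 35.2 km
K, L, M are mutually consistent (residuals ≈ 0); N is off by 35.2 km.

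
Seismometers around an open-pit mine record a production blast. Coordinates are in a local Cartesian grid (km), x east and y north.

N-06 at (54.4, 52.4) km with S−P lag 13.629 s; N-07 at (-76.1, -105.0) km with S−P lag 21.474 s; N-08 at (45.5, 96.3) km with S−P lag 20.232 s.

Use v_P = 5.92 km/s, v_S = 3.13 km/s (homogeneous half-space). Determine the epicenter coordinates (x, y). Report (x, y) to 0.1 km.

Distance from S−P lag: d = Δt · v_P v_S / (v_P − v_S) = Δt · (5.92·3.13)/(5.92−3.13) ≈ 6.6414·Δt.
So d_N-06 = 90.52, d_N-07 = 142.62, d_N-08 = 134.37 km.
Circle about each station: (x − 54.4)² + (y − 52.4)² = 90.52²; (x + 76.1)² + (y + 105.0)² = 142.62²; (x − 45.5)² + (y − 96.3)² = 134.37².
Subtracting pairs of circle equations eliminates x²+y² and gives linear equations (the radical axes):
-261.0 x − 314.8 y = -1035.50
-17.8 x + 87.8 y = -4222.61
Solving the 2×2 system: x ≈ 49.8, y ≈ -38.0 km.

(49.8, -38.0)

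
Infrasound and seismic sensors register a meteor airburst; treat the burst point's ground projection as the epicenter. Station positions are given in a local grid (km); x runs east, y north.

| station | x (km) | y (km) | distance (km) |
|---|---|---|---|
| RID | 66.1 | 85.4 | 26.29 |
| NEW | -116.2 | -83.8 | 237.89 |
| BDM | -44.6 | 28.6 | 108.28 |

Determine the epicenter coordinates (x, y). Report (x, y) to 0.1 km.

41.4 km east, 94.4 km north

Circle about each station: (x − 66.1)² + (y − 85.4)² = 26.29²; (x + 116.2)² + (y + 83.8)² = 237.89²; (x + 44.6)² + (y − 28.6)² = 108.28².
Subtracting pairs of circle equations eliminates x²+y² and gives linear equations (the radical axes):
-364.6 x − 338.4 y = -47037.98
-221.4 x − 113.6 y = -19888.64
Solving the 2×2 system: x ≈ 41.4, y ≈ 94.4 km.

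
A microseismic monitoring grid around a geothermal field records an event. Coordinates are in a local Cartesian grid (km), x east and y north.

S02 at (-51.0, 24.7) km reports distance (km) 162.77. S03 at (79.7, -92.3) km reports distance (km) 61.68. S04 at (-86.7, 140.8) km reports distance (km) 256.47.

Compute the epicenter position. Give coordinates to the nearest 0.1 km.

Circle about each station: (x + 51.0)² + (y − 24.7)² = 162.77²; (x − 79.7)² + (y + 92.3)² = 61.68²; (x + 86.7)² + (y − 140.8)² = 256.47².
Subtracting the S02 equation from the S03 and S04 equations removes the quadratic terms:
261.4 x − 234.0 y = 34349.94
-71.4 x + 232.2 y = -15152.35
Solving the 2×2 system: x ≈ 100.7, y ≈ -34.3 km.

100.7 km east, -34.3 km north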